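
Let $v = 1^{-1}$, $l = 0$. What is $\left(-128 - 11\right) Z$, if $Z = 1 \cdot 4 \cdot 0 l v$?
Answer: $0$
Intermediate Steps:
$v = 1$
$Z = 0$ ($Z = 1 \cdot 4 \cdot 0 \cdot 0 \cdot 1 = 4 \cdot 0 \cdot 1 = 4 \cdot 0 = 0$)
$\left(-128 - 11\right) Z = \left(-128 - 11\right) 0 = \left(-139\right) 0 = 0$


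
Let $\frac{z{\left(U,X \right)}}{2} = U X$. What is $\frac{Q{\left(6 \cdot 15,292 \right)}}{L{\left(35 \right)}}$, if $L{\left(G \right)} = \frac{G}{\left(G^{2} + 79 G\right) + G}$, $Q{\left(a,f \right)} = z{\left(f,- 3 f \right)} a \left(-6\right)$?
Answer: $31769366400$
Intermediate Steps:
$z{\left(U,X \right)} = 2 U X$
$Q{\left(a,f \right)} = 36 a f^{2}$ ($Q{\left(a,f \right)} = 2 f \left(- 3 f\right) a \left(-6\right) = - 6 f^{2} a \left(-6\right) = - 6 a f^{2} \left(-6\right) = 36 a f^{2}$)
$L{\left(G \right)} = \frac{G}{G^{2} + 80 G}$
$\frac{Q{\left(6 \cdot 15,292 \right)}}{L{\left(35 \right)}} = \frac{36 \cdot 6 \cdot 15 \cdot 292^{2}}{\frac{1}{80 + 35}} = \frac{36 \cdot 90 \cdot 85264}{\frac{1}{115}} = 276255360 \frac{1}{\frac{1}{115}} = 276255360 \cdot 115 = 31769366400$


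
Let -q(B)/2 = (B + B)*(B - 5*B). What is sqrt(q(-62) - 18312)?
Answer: 2*sqrt(10798) ≈ 207.83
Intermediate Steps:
q(B) = 16*B**2 (q(B) = -2*(B + B)*(B - 5*B) = -2*2*B*(-4*B) = -(-16)*B**2 = 16*B**2)
sqrt(q(-62) - 18312) = sqrt(16*(-62)**2 - 18312) = sqrt(16*3844 - 18312) = sqrt(61504 - 18312) = sqrt(43192) = 2*sqrt(10798)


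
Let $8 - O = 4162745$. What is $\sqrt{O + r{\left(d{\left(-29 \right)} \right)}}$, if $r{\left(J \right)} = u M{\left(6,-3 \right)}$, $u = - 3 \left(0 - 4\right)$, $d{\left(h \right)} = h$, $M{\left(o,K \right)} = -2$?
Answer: $3 i \sqrt{462529} \approx 2040.3 i$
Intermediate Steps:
$O = -4162737$ ($O = 8 - 4162745 = -4162737$)
$u = 12$ ($u = \left(-3\right) \left(-4\right) = 12$)
$r{\left(J \right)} = -24$ ($r{\left(J \right)} = 12 \left(-2\right) = -24$)
$\sqrt{O + r{\left(d{\left(-29 \right)} \right)}} = \sqrt{-4162737 - 24} = \sqrt{-4162761} = 3 i \sqrt{462529}$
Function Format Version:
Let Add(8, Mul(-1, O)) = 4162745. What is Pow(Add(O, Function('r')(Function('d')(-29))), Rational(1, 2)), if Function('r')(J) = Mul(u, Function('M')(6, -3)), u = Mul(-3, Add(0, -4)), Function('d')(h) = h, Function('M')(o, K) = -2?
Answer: Mul(3, I, Pow(462529, Rational(1, 2))) ≈ Mul(2040.3, I)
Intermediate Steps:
O = -4162737 (O = Add(8, Mul(-1, 4162745)) = Add(8, -4162745) = -4162737)
u = 12 (u = Mul(-3, -4) = 12)
Function('r')(J) = -24 (Function('r')(J) = Mul(12, -2) = -24)
Pow(Add(O, Function('r')(Function('d')(-29))), Rational(1, 2)) = Pow(Add(-4162737, -24), Rational(1, 2)) = Pow(-4162761, Rational(1, 2)) = Mul(3, I, Pow(462529, Rational(1, 2)))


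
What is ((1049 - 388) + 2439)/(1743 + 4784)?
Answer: 3100/6527 ≈ 0.47495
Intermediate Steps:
((1049 - 388) + 2439)/(1743 + 4784) = (661 + 2439)/6527 = 3100*(1/6527) = 3100/6527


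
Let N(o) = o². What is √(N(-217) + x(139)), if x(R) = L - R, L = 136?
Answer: √47086 ≈ 216.99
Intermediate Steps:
x(R) = 136 - R
√(N(-217) + x(139)) = √((-217)² + (136 - 1*139)) = √(47089 + (136 - 139)) = √(47089 - 3) = √47086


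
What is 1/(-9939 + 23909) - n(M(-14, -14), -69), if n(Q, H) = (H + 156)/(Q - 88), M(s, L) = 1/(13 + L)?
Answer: 1215479/1243330 ≈ 0.97760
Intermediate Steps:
n(Q, H) = (156 + H)/(-88 + Q)
1/(-9939 + 23909) - n(M(-14, -14), -69) = 1/(-9939 + 23909) - (156 - 69)/(-88 + 1/(13 - 14)) = 1/13970 - 87/(-88 + 1/(-1)) = 1/13970 - 87/(-88 - 1) = 1/13970 - 87/(-89) = 1/13970 - (-1)*87/89 = 1/13970 - 1*(-87/89) = 1/13970 + 87/89 = 1215479/1243330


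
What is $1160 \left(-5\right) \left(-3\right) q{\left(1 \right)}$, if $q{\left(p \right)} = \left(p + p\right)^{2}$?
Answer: $69600$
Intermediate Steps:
$q{\left(p \right)} = 4 p^{2}$ ($q{\left(p \right)} = \left(2 p\right)^{2} = 4 p^{2}$)
$1160 \left(-5\right) \left(-3\right) q{\left(1 \right)} = 1160 \left(-5\right) \left(-3\right) 4 \cdot 1^{2} = 1160 \cdot 15 \cdot 4 \cdot 1 = 1160 \cdot 15 \cdot 4 = 1160 \cdot 60 = 69600$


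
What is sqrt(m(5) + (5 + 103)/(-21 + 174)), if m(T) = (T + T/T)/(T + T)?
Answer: sqrt(9435)/85 ≈ 1.1428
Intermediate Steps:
m(T) = (1 + T)/(2*T) (m(T) = (T + 1)/((2*T)) = (1 + T)*(1/(2*T)) = (1 + T)/(2*T))
sqrt(m(5) + (5 + 103)/(-21 + 174)) = sqrt((1/2)*(1 + 5)/5 + (5 + 103)/(-21 + 174)) = sqrt((1/2)*(1/5)*6 + 108/153) = sqrt(3/5 + 108*(1/153)) = sqrt(3/5 + 12/17) = sqrt(111/85) = sqrt(9435)/85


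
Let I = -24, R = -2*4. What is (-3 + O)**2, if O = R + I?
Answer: 1225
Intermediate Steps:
R = -8
O = -32 (O = -8 - 24 = -32)
(-3 + O)**2 = (-3 - 32)**2 = (-35)**2 = 1225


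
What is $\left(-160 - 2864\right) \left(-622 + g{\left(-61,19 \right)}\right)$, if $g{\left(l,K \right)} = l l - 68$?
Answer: $-9165744$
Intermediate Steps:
$g{\left(l,K \right)} = -68 + l^{2}$ ($g{\left(l,K \right)} = l^{2} - 68 = -68 + l^{2}$)
$\left(-160 - 2864\right) \left(-622 + g{\left(-61,19 \right)}\right) = \left(-160 - 2864\right) \left(-622 - \left(68 - \left(-61\right)^{2}\right)\right) = - 3024 \left(-622 + \left(-68 + 3721\right)\right) = - 3024 \left(-622 + 3653\right) = \left(-3024\right) 3031 = -9165744$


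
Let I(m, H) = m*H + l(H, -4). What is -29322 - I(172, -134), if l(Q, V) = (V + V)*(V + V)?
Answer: -6338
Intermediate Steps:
l(Q, V) = 4*V**2 (l(Q, V) = (2*V)*(2*V) = 4*V**2)
I(m, H) = 64 + H*m (I(m, H) = m*H + 4*(-4)**2 = H*m + 4*16 = H*m + 64 = 64 + H*m)
-29322 - I(172, -134) = -29322 - (64 - 134*172) = -29322 - (64 - 23048) = -29322 - 1*(-22984) = -29322 + 22984 = -6338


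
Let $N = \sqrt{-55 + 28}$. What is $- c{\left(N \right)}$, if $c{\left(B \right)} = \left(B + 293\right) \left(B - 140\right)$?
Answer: $41047 - 459 i \sqrt{3} \approx 41047.0 - 795.01 i$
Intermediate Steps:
$N = 3 i \sqrt{3}$ ($N = \sqrt{-27} = 3 i \sqrt{3} \approx 5.1962 i$)
$c{\left(B \right)} = \left(-140 + B\right) \left(293 + B\right)$ ($c{\left(B \right)} = \left(293 + B\right) \left(-140 + B\right) = \left(-140 + B\right) \left(293 + B\right)$)
$- c{\left(N \right)} = - (-41020 + \left(3 i \sqrt{3}\right)^{2} + 153 \cdot 3 i \sqrt{3}) = - (-41020 - 27 + 459 i \sqrt{3}) = - (-41047 + 459 i \sqrt{3}) = 41047 - 459 i \sqrt{3}$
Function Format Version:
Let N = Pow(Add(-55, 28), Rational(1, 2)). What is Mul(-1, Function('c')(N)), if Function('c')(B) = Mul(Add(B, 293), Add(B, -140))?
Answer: Add(41047, Mul(-459, I, Pow(3, Rational(1, 2)))) ≈ Add(41047., Mul(-795.01, I))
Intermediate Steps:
N = Mul(3, I, Pow(3, Rational(1, 2))) (N = Pow(-27, Rational(1, 2)) = Mul(3, I, Pow(3, Rational(1, 2))) ≈ Mul(5.1962, I))
Function('c')(B) = Mul(Add(-140, B), Add(293, B)) (Function('c')(B) = Mul(Add(293, B), Add(-140, B)) = Mul(Add(-140, B), Add(293, B)))
Mul(-1, Function('c')(N)) = Mul(-1, Add(-41020, Pow(Mul(3, I, Pow(3, Rational(1, 2))), 2), Mul(153, Mul(3, I, Pow(3, Rational(1, 2)))))) = Mul(-1, Add(-41020, -27, Mul(459, I, Pow(3, Rational(1, 2))))) = Mul(-1, Add(-41047, Mul(459, I, Pow(3, Rational(1, 2))))) = Add(41047, Mul(-459, I, Pow(3, Rational(1, 2))))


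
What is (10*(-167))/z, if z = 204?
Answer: -835/102 ≈ -8.1863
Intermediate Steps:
(10*(-167))/z = (10*(-167))/204 = -1670*1/204 = -835/102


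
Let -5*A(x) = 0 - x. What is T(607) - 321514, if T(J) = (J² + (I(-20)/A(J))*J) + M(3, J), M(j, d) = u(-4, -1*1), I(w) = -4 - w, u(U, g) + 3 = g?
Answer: 47011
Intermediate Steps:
u(U, g) = -3 + g
A(x) = x/5 (A(x) = -(0 - x)/5 = -(-1)*x/5 = x/5)
M(j, d) = -4 (M(j, d) = -3 - 1*1 = -3 - 1 = -4)
T(J) = 76 + J² (T(J) = (J² + ((-4 - 1*(-20))/((J/5)))*J) - 4 = (J² + ((-4 + 20)*(5/J))*J) - 4 = (J² + (16*(5/J))*J) - 4 = (J² + (80/J)*J) - 4 = (J² + 80) - 4 = (80 + J²) - 4 = 76 + J²)
T(607) - 321514 = (76 + 607²) - 321514 = (76 + 368449) - 321514 = 368525 - 321514 = 47011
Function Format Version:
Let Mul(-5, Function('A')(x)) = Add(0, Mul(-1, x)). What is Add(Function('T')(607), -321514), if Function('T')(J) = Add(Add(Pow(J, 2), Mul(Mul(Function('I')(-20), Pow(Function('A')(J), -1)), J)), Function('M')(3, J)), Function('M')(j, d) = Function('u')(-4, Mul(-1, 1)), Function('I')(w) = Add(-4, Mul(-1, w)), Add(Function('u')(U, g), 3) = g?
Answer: 47011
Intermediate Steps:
Function('u')(U, g) = Add(-3, g)
Function('A')(x) = Mul(Rational(1, 5), x) (Function('A')(x) = Mul(Rational(-1, 5), Add(0, Mul(-1, x))) = Mul(Rational(-1, 5), Mul(-1, x)) = Mul(Rational(1, 5), x))
Function('M')(j, d) = -4 (Function('M')(j, d) = Add(-3, Mul(-1, 1)) = Add(-3, -1) = -4)
Function('T')(J) = Add(76, Pow(J, 2)) (Function('T')(J) = Add(Add(Pow(J, 2), Mul(Mul(Add(-4, Mul(-1, -20)), Pow(Mul(Rational(1, 5), J), -1)), J)), -4) = Add(Add(Pow(J, 2), Mul(Mul(Add(-4, 20), Mul(5, Pow(J, -1))), J)), -4) = Add(Add(Pow(J, 2), Mul(Mul(16, Mul(5, Pow(J, -1))), J)), -4) = Add(Add(Pow(J, 2), Mul(Mul(80, Pow(J, -1)), J)), -4) = Add(Add(Pow(J, 2), 80), -4) = Add(Add(80, Pow(J, 2)), -4) = Add(76, Pow(J, 2)))
Add(Function('T')(607), -321514) = Add(Add(76, Pow(607, 2)), -321514) = Add(Add(76, 368449), -321514) = Add(368525, -321514) = 47011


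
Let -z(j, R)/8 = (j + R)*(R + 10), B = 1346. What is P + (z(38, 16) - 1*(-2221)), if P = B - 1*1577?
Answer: -9242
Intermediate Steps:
P = -231 (P = 1346 - 1*1577 = 1346 - 1577 = -231)
z(j, R) = -8*(10 + R)*(R + j) (z(j, R) = -8*(j + R)*(R + 10) = -8*(R + j)*(10 + R) = -8*(10 + R)*(R + j))
P + (z(38, 16) - 1*(-2221)) = -231 + ((-80*16 - 80*38 - 8*16² - 8*16*38) - 1*(-2221)) = -231 + ((-1280 - 3040 - 8*256 - 4864) + 2221) = -231 + ((-1280 - 3040 - 2048 - 4864) + 2221) = -231 + (-11232 + 2221) = -231 - 9011 = -9242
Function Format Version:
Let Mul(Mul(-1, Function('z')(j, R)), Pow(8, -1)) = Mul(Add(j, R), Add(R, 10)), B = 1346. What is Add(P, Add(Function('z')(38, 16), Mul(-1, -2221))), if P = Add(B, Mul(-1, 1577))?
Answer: -9242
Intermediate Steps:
P = -231 (P = Add(1346, Mul(-1, 1577)) = Add(1346, -1577) = -231)
Function('z')(j, R) = Mul(-8, Add(10, R), Add(R, j)) (Function('z')(j, R) = Mul(-8, Mul(Add(j, R), Add(R, 10))) = Mul(-8, Mul(Add(R, j), Add(10, R))) = Mul(-8, Mul(Add(10, R), Add(R, j))) = Mul(-8, Add(10, R), Add(R, j)))
Add(P, Add(Function('z')(38, 16), Mul(-1, -2221))) = Add(-231, Add(Add(Mul(-80, 16), Mul(-80, 38), Mul(-8, Pow(16, 2)), Mul(-8, 16, 38)), Mul(-1, -2221))) = Add(-231, Add(Add(-1280, -3040, Mul(-8, 256), -4864), 2221)) = Add(-231, Add(Add(-1280, -3040, -2048, -4864), 2221)) = Add(-231, Add(-11232, 2221)) = Add(-231, -9011) = -9242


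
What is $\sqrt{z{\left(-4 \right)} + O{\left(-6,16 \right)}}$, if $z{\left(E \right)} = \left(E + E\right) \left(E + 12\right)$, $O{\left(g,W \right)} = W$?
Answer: $4 i \sqrt{3} \approx 6.9282 i$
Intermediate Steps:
$z{\left(E \right)} = 2 E \left(12 + E\right)$
$\sqrt{z{\left(-4 \right)} + O{\left(-6,16 \right)}} = \sqrt{2 \left(-4\right) \left(12 - 4\right) + 16} = \sqrt{2 \left(-4\right) 8 + 16} = \sqrt{-64 + 16} = \sqrt{-48} = 4 i \sqrt{3}$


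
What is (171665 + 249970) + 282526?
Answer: 704161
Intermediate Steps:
(171665 + 249970) + 282526 = 421635 + 282526 = 704161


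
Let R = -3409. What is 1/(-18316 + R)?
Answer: -1/21725 ≈ -4.6030e-5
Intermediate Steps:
1/(-18316 + R) = 1/(-18316 - 3409) = 1/(-21725) = -1/21725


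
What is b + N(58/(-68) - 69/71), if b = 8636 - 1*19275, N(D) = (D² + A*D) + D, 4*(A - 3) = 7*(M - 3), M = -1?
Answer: -61946361009/5827396 ≈ -10630.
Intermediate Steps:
A = -4 (A = 3 + (7*(-1 - 3))/4 = 3 + (7*(-4))/4 = 3 + (¼)*(-28) = 3 - 7 = -4)
N(D) = D² - 3*D (N(D) = (D² - 4*D) + D = D² - 3*D)
b = -10639 (b = 8636 - 19275 = -10639)
b + N(58/(-68) - 69/71) = -10639 + (58/(-68) - 69/71)*(-3 + (58/(-68) - 69/71)) = -10639 + (58*(-1/68) - 69*1/71)*(-3 + (58*(-1/68) - 69*1/71)) = -10639 + (-29/34 - 69/71)*(-3 + (-29/34 - 69/71)) = -10639 - 4405*(-3 - 4405/2414)/2414 = -10639 - 4405/2414*(-11647/2414) = -10639 + 51305035/5827396 = -61946361009/5827396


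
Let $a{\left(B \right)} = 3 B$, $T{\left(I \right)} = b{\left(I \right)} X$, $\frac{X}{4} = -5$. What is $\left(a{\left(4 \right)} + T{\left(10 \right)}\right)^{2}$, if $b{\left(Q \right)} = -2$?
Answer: $2704$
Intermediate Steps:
$X = -20$ ($X = 4 \left(-5\right) = -20$)
$T{\left(I \right)} = 40$ ($T{\left(I \right)} = \left(-2\right) \left(-20\right) = 40$)
$\left(a{\left(4 \right)} + T{\left(10 \right)}\right)^{2} = \left(3 \cdot 4 + 40\right)^{2} = \left(12 + 40\right)^{2} = 52^{2} = 2704$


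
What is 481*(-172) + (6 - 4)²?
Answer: -82728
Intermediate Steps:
481*(-172) + (6 - 4)² = -82732 + 2² = -82732 + 4 = -82728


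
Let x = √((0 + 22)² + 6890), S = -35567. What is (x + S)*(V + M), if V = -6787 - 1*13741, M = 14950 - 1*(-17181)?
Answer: -412683901 + 11603*√7374 ≈ -4.1169e+8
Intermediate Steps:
M = 32131 (M = 14950 + 17181 = 32131)
V = -20528 (V = -6787 - 13741 = -20528)
x = √7374 (x = √(22² + 6890) = √(484 + 6890) = √7374 ≈ 85.872)
(x + S)*(V + M) = (√7374 - 35567)*(-20528 + 32131) = (-35567 + √7374)*11603 = -412683901 + 11603*√7374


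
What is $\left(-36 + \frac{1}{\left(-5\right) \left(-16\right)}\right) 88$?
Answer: $- \frac{31669}{10} \approx -3166.9$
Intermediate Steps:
$\left(-36 + \frac{1}{\left(-5\right) \left(-16\right)}\right) 88 = \left(-36 + \frac{1}{80}\right) 88 = \left(- \frac{2879}{80}\right) 88 = - \frac{31669}{10}$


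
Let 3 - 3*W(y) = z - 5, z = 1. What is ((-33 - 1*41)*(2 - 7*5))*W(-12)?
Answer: 5698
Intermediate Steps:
W(y) = 7/3 (W(y) = 1 - (1 - 5)/3 = 1 - ⅓*(-4) = 1 + 4/3 = 7/3)
((-33 - 1*41)*(2 - 7*5))*W(-12) = ((-33 - 1*41)*(2 - 7*5))*(7/3) = ((-33 - 41)*(2 - 35))*(7/3) = -74*(-33)*(7/3) = 2442*(7/3) = 5698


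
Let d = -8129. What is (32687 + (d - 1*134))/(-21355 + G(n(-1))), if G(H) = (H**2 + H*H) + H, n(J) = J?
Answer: -12212/10677 ≈ -1.1438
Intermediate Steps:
G(H) = H + 2*H**2 (G(H) = (H**2 + H**2) + H = 2*H**2 + H = H + 2*H**2)
(32687 + (d - 1*134))/(-21355 + G(n(-1))) = (32687 + (-8129 - 1*134))/(-21355 - (1 + 2*(-1))) = (32687 + (-8129 - 134))/(-21355 - (1 - 2)) = (32687 - 8263)/(-21355 - 1*(-1)) = 24424/(-21355 + 1) = 24424/(-21354) = 24424*(-1/21354) = -12212/10677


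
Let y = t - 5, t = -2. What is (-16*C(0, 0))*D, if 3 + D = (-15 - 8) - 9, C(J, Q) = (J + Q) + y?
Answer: -3920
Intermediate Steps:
y = -7 (y = -2 - 5 = -7)
C(J, Q) = -7 + J + Q (C(J, Q) = (J + Q) - 7 = -7 + J + Q)
D = -35 (D = -3 + ((-15 - 8) - 9) = -3 + (-23 - 9) = -3 - 32 = -35)
(-16*C(0, 0))*D = -16*(-7 + 0 + 0)*(-35) = -16*(-7)*(-35) = 112*(-35) = -3920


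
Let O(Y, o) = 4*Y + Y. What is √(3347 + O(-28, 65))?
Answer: √3207 ≈ 56.630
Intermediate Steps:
O(Y, o) = 5*Y
√(3347 + O(-28, 65)) = √(3347 + 5*(-28)) = √(3347 - 140) = √3207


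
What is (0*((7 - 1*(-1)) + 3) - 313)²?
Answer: 97969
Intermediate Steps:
(0*((7 - 1*(-1)) + 3) - 313)² = (0*((7 + 1) + 3) - 313)² = (0*(8 + 3) - 313)² = (0*11 - 313)² = (0 - 313)² = (-313)² = 97969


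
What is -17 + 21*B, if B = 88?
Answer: 1831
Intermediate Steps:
-17 + 21*B = -17 + 21*88 = -17 + 1848 = 1831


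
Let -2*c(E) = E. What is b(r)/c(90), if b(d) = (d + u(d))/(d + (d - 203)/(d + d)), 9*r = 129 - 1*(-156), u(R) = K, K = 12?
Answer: -2489/74286 ≈ -0.033506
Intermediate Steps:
u(R) = 12
r = 95/3 (r = (129 - 1*(-156))/9 = (129 + 156)/9 = (⅑)*285 = 95/3 ≈ 31.667)
c(E) = -E/2
b(d) = (12 + d)/(d + (-203 + d)/(2*d)) (b(d) = (d + 12)/(d + (d - 203)/(d + d)) = (12 + d)/(d + (-203 + d)/((2*d))) = (12 + d)/(d + (-203 + d)*(1/(2*d))) = (12 + d)/(d + (-203 + d)/(2*d)))
b(r)/c(90) = (2*(95/3)*(12 + 95/3)/(-203 + 95/3 + 2*(95/3)²))/((-½*90)) = (2*(95/3)*(131/3)/(-203 + 95/3 + 2*(9025/9)))/(-45) = (2*(95/3)*(131/3)/(-203 + 95/3 + 18050/9))*(-1/45) = (2*(95/3)*(131/3)/(16508/9))*(-1/45) = (2*(95/3)*(9/16508)*(131/3))*(-1/45) = (12445/8254)*(-1/45) = -2489/74286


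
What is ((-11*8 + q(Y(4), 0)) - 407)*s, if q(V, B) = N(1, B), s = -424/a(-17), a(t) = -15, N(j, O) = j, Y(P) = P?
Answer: -209456/15 ≈ -13964.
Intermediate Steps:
s = 424/15 (s = -424/(-15) = -424*(-1/15) = 424/15 ≈ 28.267)
q(V, B) = 1
((-11*8 + q(Y(4), 0)) - 407)*s = ((-11*8 + 1) - 407)*(424/15) = ((-88 + 1) - 407)*(424/15) = (-87 - 407)*(424/15) = -494*424/15 = -209456/15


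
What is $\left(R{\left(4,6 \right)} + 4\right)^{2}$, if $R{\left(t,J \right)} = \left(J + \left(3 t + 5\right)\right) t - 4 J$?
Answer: $5184$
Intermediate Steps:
$R{\left(t,J \right)} = - 4 J + t \left(5 + J + 3 t\right)$ ($R{\left(t,J \right)} = \left(J + \left(5 + 3 t\right)\right) t - 4 J = \left(5 + J + 3 t\right) t - 4 J = t \left(5 + J + 3 t\right) - 4 J = - 4 J + t \left(5 + J + 3 t\right)$)
$\left(R{\left(4,6 \right)} + 4\right)^{2} = \left(\left(\left(-4\right) 6 + 3 \cdot 4^{2} + 5 \cdot 4 + 6 \cdot 4\right) + 4\right)^{2} = \left(\left(-24 + 3 \cdot 16 + 20 + 24\right) + 4\right)^{2} = \left(\left(-24 + 48 + 20 + 24\right) + 4\right)^{2} = \left(68 + 4\right)^{2} = 72^{2} = 5184$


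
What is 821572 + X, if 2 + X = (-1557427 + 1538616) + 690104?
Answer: 1492863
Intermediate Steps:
X = 671291 (X = -2 + ((-1557427 + 1538616) + 690104) = -2 + (-18811 + 690104) = -2 + 671293 = 671291)
821572 + X = 821572 + 671291 = 1492863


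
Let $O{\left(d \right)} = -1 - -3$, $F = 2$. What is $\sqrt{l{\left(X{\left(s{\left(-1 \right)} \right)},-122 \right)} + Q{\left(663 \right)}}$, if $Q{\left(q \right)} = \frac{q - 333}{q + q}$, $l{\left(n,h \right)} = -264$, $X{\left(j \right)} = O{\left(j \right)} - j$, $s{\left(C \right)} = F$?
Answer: $\frac{i \sqrt{12881869}}{221} \approx 16.24 i$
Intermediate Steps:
$s{\left(C \right)} = 2$
$O{\left(d \right)} = 2$ ($O{\left(d \right)} = -1 + 3 = 2$)
$X{\left(j \right)} = 2 - j$
$Q{\left(q \right)} = \frac{-333 + q}{2 q}$
$\sqrt{l{\left(X{\left(s{\left(-1 \right)} \right)},-122 \right)} + Q{\left(663 \right)}} = \sqrt{-264 + \frac{-333 + 663}{2 \cdot 663}} = \sqrt{-264 + \frac{1}{2} \cdot \frac{1}{663} \cdot 330} = \sqrt{-264 + \frac{55}{221}} = \sqrt{- \frac{58289}{221}} = \frac{i \sqrt{12881869}}{221}$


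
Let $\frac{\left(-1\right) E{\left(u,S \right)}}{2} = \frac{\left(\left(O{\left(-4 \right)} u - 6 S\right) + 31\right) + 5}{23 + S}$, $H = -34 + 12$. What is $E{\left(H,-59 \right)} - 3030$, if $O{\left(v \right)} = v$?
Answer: $- \frac{27031}{9} \approx -3003.4$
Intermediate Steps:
$H = -22$
$E{\left(u,S \right)} = - \frac{2 \left(36 - 6 S - 4 u\right)}{23 + S}$ ($E{\left(u,S \right)} = - 2 \frac{\left(\left(- 4 u - 6 S\right) + 31\right) + 5}{23 + S} = - 2 \frac{\left(\left(- 6 S - 4 u\right) + 31\right) + 5}{23 + S} = - 2 \frac{\left(31 - 6 S - 4 u\right) + 5}{23 + S} = - 2 \frac{36 - 6 S - 4 u}{23 + S} = - \frac{2 \left(36 - 6 S - 4 u\right)}{23 + S}$)
$E{\left(H,-59 \right)} - 3030 = \frac{4 \left(-18 + 2 \left(-22\right) + 3 \left(-59\right)\right)}{23 - 59} - 3030 = \frac{4 \left(-18 - 44 - 177\right)}{-36} - 3030 = 4 \left(- \frac{1}{36}\right) \left(-239\right) - 3030 = \frac{239}{9} - 3030 = - \frac{27031}{9}$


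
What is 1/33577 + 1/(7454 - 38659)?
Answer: -2372/1047770285 ≈ -2.2639e-6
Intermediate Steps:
1/33577 + 1/(7454 - 38659) = 1/33577 + 1/(-31205) = 1/33577 - 1/31205 = -2372/1047770285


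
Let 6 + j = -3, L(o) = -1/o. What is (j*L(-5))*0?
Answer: 0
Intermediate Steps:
j = -9 (j = -6 - 3 = -9)
(j*L(-5))*0 = -(-9)/(-5)*0 = -(-9)*(-1)/5*0 = -9*1/5*0 = -9/5*0 = 0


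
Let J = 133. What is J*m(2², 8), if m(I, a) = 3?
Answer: 399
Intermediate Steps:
J*m(2², 8) = 133*3 = 399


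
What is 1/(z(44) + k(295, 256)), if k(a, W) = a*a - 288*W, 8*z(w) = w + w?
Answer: 1/13308 ≈ 7.5143e-5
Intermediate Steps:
z(w) = w/4 (z(w) = (w + w)/8 = (2*w)/8 = w/4)
k(a, W) = a² - 288*W
1/(z(44) + k(295, 256)) = 1/((¼)*44 + (295² - 288*256)) = 1/(11 + (87025 - 73728)) = 1/(11 + 13297) = 1/13308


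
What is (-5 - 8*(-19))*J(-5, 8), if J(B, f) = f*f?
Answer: 9408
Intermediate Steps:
J(B, f) = f**2
(-5 - 8*(-19))*J(-5, 8) = (-5 - 8*(-19))*8**2 = (-5 + 152)*64 = 147*64 = 9408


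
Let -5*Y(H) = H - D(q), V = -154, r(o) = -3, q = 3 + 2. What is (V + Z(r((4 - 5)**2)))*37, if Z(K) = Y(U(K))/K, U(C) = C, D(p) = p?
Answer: -85766/15 ≈ -5717.7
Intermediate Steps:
q = 5
Y(H) = 1 - H/5 (Y(H) = -(H - 1*5)/5 = -(H - 5)/5 = -(-5 + H)/5 = 1 - H/5)
Z(K) = (1 - K/5)/K
(V + Z(r((4 - 5)**2)))*37 = (-154 + (1/5)*(5 - 1*(-3))/(-3))*37 = (-154 + (1/5)*(-1/3)*(5 + 3))*37 = (-154 + (1/5)*(-1/3)*8)*37 = (-154 - 8/15)*37 = -2318/15*37 = -85766/15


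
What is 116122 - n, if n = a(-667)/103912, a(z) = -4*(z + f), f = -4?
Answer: 3016616645/25978 ≈ 1.1612e+5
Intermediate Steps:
a(z) = 16 - 4*z (a(z) = -4*(z - 4) = -4*(-4 + z) = 16 - 4*z)
n = 671/25978 (n = (16 - 4*(-667))/103912 = (16 + 2668)*(1/103912) = 2684*(1/103912) = 671/25978 ≈ 0.025830)
116122 - n = 116122 - 1*671/25978 = 116122 - 671/25978 = 3016616645/25978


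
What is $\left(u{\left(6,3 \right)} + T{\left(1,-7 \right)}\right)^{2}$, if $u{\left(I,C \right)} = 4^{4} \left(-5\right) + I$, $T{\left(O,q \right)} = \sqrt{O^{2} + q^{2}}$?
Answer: $1623126 - 12740 \sqrt{2} \approx 1.6051 \cdot 10^{6}$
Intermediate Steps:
$u{\left(I,C \right)} = -1280 + I$ ($u{\left(I,C \right)} = 256 \left(-5\right) + I = -1280 + I$)
$\left(u{\left(6,3 \right)} + T{\left(1,-7 \right)}\right)^{2} = \left(\left(-1280 + 6\right) + \sqrt{1^{2} + \left(-7\right)^{2}}\right)^{2} = \left(-1274 + \sqrt{1 + 49}\right)^{2} = \left(-1274 + \sqrt{50}\right)^{2} = \left(-1274 + 5 \sqrt{2}\right)^{2}$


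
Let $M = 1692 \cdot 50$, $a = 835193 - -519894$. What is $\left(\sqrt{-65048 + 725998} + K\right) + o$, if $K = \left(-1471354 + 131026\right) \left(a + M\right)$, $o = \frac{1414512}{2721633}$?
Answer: $- \frac{1750602243923518392}{907211} + 5 \sqrt{26438} \approx -1.9297 \cdot 10^{12}$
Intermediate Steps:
$a = 1355087$ ($a = 835193 + 519894 = 1355087$)
$M = 84600$
$o = \frac{471504}{907211}$ ($o = 1414512 \cdot \frac{1}{2721633} = \frac{471504}{907211} \approx 0.51973$)
$K = -1929652797336$ ($K = \left(-1471354 + 131026\right) \left(1355087 + 84600\right) = \left(-1340328\right) 1439687 = -1929652797336$)
$\left(\sqrt{-65048 + 725998} + K\right) + o = \left(\sqrt{-65048 + 725998} - 1929652797336\right) + \frac{471504}{907211} = \left(\sqrt{660950} - 1929652797336\right) + \frac{471504}{907211} = \left(5 \sqrt{26438} - 1929652797336\right) + \frac{471504}{907211} = \left(-1929652797336 + 5 \sqrt{26438}\right) + \frac{471504}{907211} = - \frac{1750602243923518392}{907211} + 5 \sqrt{26438}$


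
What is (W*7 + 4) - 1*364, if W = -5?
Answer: -395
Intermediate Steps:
(W*7 + 4) - 1*364 = (-5*7 + 4) - 1*364 = (-35 + 4) - 364 = -31 - 364 = -395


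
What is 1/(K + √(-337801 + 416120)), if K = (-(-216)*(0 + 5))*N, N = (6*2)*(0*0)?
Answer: √271/4607 ≈ 0.0035733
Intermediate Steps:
N = 0 (N = 12*0 = 0)
K = 0 (K = -(-216)*(0 + 5)*0 = -(-216)*5*0 = -54*(-20)*0 = 1080*0 = 0)
1/(K + √(-337801 + 416120)) = 1/(0 + √(-337801 + 416120)) = 1/(0 + √78319) = 1/(0 + 17*√271) = 1/(17*√271) = √271/4607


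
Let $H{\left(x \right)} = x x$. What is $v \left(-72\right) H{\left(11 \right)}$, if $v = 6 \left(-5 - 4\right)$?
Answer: $470448$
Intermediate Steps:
$v = -54$ ($v = 6 \left(-9\right) = -54$)
$H{\left(x \right)} = x^{2}$
$v \left(-72\right) H{\left(11 \right)} = \left(-54\right) \left(-72\right) 11^{2} = 3888 \cdot 121 = 470448$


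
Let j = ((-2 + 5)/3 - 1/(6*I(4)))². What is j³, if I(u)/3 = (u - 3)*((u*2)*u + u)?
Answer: 73354318058640529/74037208411275264 ≈ 0.99078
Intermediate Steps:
I(u) = 3*(-3 + u)*(u + 2*u²) (I(u) = 3*((u - 3)*((u*2)*u + u)) = 3*((-3 + u)*((2*u)*u + u)) = 3*((-3 + u)*(2*u² + u)) = 3*((-3 + u)*(u + 2*u²)) = 3*(-3 + u)*(u + 2*u²))
j = 418609/419904 (j = ((-2 + 5)/3 - 1/(6*(3*4*(-3 - 5*4 + 2*4²))))² = (3*(⅓) - 1/(6*(3*4*(-3 - 20 + 2*16))))² = (1 - 1/(6*(3*4*(-3 - 20 + 32))))² = (1 - 1/(6*(3*4*9)))² = (1 - 1/(6*108))² = (1 - 1/648)² = (647/648)² = 418609/419904 ≈ 0.99692)
j³ = (418609/419904)³ = 73354318058640529/74037208411275264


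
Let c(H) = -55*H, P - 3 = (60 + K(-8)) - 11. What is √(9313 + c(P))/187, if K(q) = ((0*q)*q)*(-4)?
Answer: 3*√717/187 ≈ 0.42958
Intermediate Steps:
K(q) = 0 (K(q) = (0*q)*(-4) = 0*(-4) = 0)
P = 52 (P = 3 + ((60 + 0) - 11) = 3 + (60 - 11) = 3 + 49 = 52)
√(9313 + c(P))/187 = √(9313 - 55*52)/187 = √(9313 - 2860)*(1/187) = √6453*(1/187) = (3*√717)*(1/187) = 3*√717/187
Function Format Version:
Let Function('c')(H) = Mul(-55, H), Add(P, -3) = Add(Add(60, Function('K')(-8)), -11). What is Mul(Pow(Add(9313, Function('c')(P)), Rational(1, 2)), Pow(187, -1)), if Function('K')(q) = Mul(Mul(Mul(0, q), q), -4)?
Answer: Mul(Rational(3, 187), Pow(717, Rational(1, 2))) ≈ 0.42958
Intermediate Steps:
Function('K')(q) = 0 (Function('K')(q) = Mul(Mul(0, q), -4) = Mul(0, -4) = 0)
P = 52 (P = Add(3, Add(Add(60, 0), -11)) = Add(3, Add(60, -11)) = Add(3, 49) = 52)
Mul(Pow(Add(9313, Function('c')(P)), Rational(1, 2)), Pow(187, -1)) = Mul(Pow(Add(9313, Mul(-55, 52)), Rational(1, 2)), Pow(187, -1)) = Mul(Pow(Add(9313, -2860), Rational(1, 2)), Rational(1, 187)) = Mul(Pow(6453, Rational(1, 2)), Rational(1, 187)) = Mul(Mul(3, Pow(717, Rational(1, 2))), Rational(1, 187)) = Mul(Rational(3, 187), Pow(717, Rational(1, 2)))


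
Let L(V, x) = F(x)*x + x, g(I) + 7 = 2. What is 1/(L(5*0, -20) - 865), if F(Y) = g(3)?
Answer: -1/785 ≈ -0.0012739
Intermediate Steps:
g(I) = -5 (g(I) = -7 + 2 = -5)
F(Y) = -5
L(V, x) = -4*x (L(V, x) = -5*x + x = -4*x)
1/(L(5*0, -20) - 865) = 1/(-4*(-20) - 865) = 1/(80 - 865) = 1/(-785) = -1/785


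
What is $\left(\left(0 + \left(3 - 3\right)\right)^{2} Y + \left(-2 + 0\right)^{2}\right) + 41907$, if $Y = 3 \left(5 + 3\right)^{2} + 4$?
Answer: $41911$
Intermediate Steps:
$Y = 196$ ($Y = 3 \cdot 8^{2} + 4 = 3 \cdot 64 + 4 = 192 + 4 = 196$)
$\left(\left(0 + \left(3 - 3\right)\right)^{2} Y + \left(-2 + 0\right)^{2}\right) + 41907 = \left(\left(0 + \left(3 - 3\right)\right)^{2} \cdot 196 + \left(-2 + 0\right)^{2}\right) + 41907 = \left(\left(0 + 0\right)^{2} \cdot 196 + \left(-2\right)^{2}\right) + 41907 = \left(0^{2} \cdot 196 + 4\right) + 41907 = \left(0 \cdot 196 + 4\right) + 41907 = \left(0 + 4\right) + 41907 = 4 + 41907 = 41911$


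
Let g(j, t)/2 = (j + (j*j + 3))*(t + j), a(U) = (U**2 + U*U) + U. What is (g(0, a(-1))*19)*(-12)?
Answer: -1368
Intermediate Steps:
a(U) = U + 2*U**2 (a(U) = (U**2 + U**2) + U = 2*U**2 + U = U + 2*U**2)
g(j, t) = 2*(j + t)*(3 + j + j**2) (g(j, t) = 2*((j + (j*j + 3))*(t + j)) = 2*((j + (j**2 + 3))*(j + t)) = 2*((j + (3 + j**2))*(j + t)) = 2*((3 + j + j**2)*(j + t)) = 2*((j + t)*(3 + j + j**2)) = 2*(j + t)*(3 + j + j**2))
(g(0, a(-1))*19)*(-12) = ((2*0**2 + 2*0**3 + 6*0 + 6*(-(1 + 2*(-1))) + 2*0*(-(1 + 2*(-1))) + 2*(-(1 + 2*(-1)))*0**2)*19)*(-12) = ((2*0 + 2*0 + 0 + 6*(-(1 - 2)) + 2*0*(-(1 - 2)) + 2*(-(1 - 2))*0)*19)*(-12) = ((0 + 0 + 0 + 6*(-1*(-1)) + 2*0*(-1*(-1)) + 2*(-1*(-1))*0)*19)*(-12) = ((0 + 0 + 0 + 6*1 + 2*0*1 + 2*1*0)*19)*(-12) = ((0 + 0 + 0 + 6 + 0 + 0)*19)*(-12) = (6*19)*(-12) = 114*(-12) = -1368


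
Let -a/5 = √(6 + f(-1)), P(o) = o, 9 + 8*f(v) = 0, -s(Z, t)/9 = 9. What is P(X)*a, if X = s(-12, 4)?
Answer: 405*√78/4 ≈ 894.22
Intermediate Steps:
s(Z, t) = -81 (s(Z, t) = -9*9 = -81)
X = -81
f(v) = -9/8 (f(v) = -9/8 + (⅛)*0 = -9/8 + 0 = -9/8)
a = -5*√78/4 (a = -5*√(6 - 9/8) = -5*√78/4 ≈ -11.040)
P(X)*a = -(-405)*√78/4 = 405*√78/4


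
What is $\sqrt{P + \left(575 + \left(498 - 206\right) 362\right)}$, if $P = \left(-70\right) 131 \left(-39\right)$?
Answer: $\sqrt{463909} \approx 681.11$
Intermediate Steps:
$P = 357630$ ($P = \left(-9170\right) \left(-39\right) = 357630$)
$\sqrt{P + \left(575 + \left(498 - 206\right) 362\right)} = \sqrt{357630 + \left(575 + \left(498 - 206\right) 362\right)} = \sqrt{357630 + \left(575 + 292 \cdot 362\right)} = \sqrt{357630 + \left(575 + 105704\right)} = \sqrt{357630 + 106279} = \sqrt{463909}$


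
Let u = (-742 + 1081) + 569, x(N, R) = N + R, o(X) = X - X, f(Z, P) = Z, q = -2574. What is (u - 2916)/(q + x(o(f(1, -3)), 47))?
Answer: 2008/2527 ≈ 0.79462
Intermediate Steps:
o(X) = 0
u = 908 (u = 339 + 569 = 908)
(u - 2916)/(q + x(o(f(1, -3)), 47)) = (908 - 2916)/(-2574 + (0 + 47)) = -2008/(-2574 + 47) = -2008/(-2527) = -2008*(-1/2527) = 2008/2527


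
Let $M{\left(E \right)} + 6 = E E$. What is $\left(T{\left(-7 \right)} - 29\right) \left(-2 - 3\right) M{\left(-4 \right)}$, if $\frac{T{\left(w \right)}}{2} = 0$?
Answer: $1450$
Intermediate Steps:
$T{\left(w \right)} = 0$ ($T{\left(w \right)} = 2 \cdot 0 = 0$)
$M{\left(E \right)} = -6 + E^{2}$ ($M{\left(E \right)} = -6 + E E = -6 + E^{2}$)
$\left(T{\left(-7 \right)} - 29\right) \left(-2 - 3\right) M{\left(-4 \right)} = \left(0 - 29\right) \left(-2 - 3\right) \left(-6 + \left(-4\right)^{2}\right) = - 29 \left(- 5 \left(-6 + 16\right)\right) = - 29 \left(\left(-5\right) 10\right) = \left(-29\right) \left(-50\right) = 1450$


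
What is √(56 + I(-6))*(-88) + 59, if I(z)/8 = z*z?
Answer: 59 - 176*√86 ≈ -1573.2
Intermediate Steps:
I(z) = 8*z² (I(z) = 8*(z*z) = 8*z²)
√(56 + I(-6))*(-88) + 59 = √(56 + 8*(-6)²)*(-88) + 59 = √(56 + 8*36)*(-88) + 59 = √(56 + 288)*(-88) + 59 = √344*(-88) + 59 = (2*√86)*(-88) + 59 = -176*√86 + 59 = 59 - 176*√86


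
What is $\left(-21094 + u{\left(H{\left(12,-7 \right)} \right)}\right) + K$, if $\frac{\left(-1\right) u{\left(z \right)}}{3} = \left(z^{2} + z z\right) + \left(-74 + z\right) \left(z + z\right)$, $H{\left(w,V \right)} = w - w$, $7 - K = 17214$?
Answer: $-38301$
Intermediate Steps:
$K = -17207$ ($K = 7 - 17214 = -17207$)
$H{\left(w,V \right)} = 0$
$u{\left(z \right)} = - 6 z^{2} - 6 z \left(-74 + z\right)$ ($u{\left(z \right)} = - 3 \left(\left(z^{2} + z z\right) + \left(-74 + z\right) \left(z + z\right)\right) = - 3 \left(\left(z^{2} + z^{2}\right) + \left(-74 + z\right) 2 z\right) = - 3 \left(2 z^{2} + 2 z \left(-74 + z\right)\right) = - 6 z^{2} - 6 z \left(-74 + z\right)$)
$\left(-21094 + u{\left(H{\left(12,-7 \right)} \right)}\right) + K = \left(-21094 + 12 \cdot 0 \left(37 - 0\right)\right) - 17207 = \left(-21094 + 12 \cdot 0 \left(37 + 0\right)\right) - 17207 = \left(-21094 + 12 \cdot 0 \cdot 37\right) - 17207 = \left(-21094 + 0\right) - 17207 = -21094 - 17207 = -38301$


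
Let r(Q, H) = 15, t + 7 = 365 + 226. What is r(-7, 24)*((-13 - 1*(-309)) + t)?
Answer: 13200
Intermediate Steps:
t = 584 (t = -7 + (365 + 226) = -7 + 591 = 584)
r(-7, 24)*((-13 - 1*(-309)) + t) = 15*((-13 - 1*(-309)) + 584) = 15*((-13 + 309) + 584) = 15*(296 + 584) = 15*880 = 13200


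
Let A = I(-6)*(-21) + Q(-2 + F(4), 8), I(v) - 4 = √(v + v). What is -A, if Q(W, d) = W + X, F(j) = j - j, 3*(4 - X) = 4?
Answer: 250/3 + 42*I*√3 ≈ 83.333 + 72.746*I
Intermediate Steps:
X = 8/3 (X = 4 - ⅓*4 = 4 - 4/3 = 8/3 ≈ 2.6667)
F(j) = 0
Q(W, d) = 8/3 + W (Q(W, d) = W + 8/3 = 8/3 + W)
I(v) = 4 + √2*√v (I(v) = 4 + √(v + v) = 4 + √(2*v) = 4 + √2*√v)
A = -250/3 - 42*I*√3 (A = (4 + √2*√(-6))*(-21) + (8/3 + (-2 + 0)) = (4 + √2*(I*√6))*(-21) + (8/3 - 2) = (4 + 2*I*√3)*(-21) + ⅔ = (-84 - 42*I*√3) + ⅔ = -250/3 - 42*I*√3 ≈ -83.333 - 72.746*I)
-A = -(-250/3 - 42*I*√3) = 250/3 + 42*I*√3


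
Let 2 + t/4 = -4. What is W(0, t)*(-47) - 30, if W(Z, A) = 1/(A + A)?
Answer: -1393/48 ≈ -29.021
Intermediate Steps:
t = -24 (t = -8 + 4*(-4) = -8 - 16 = -24)
W(Z, A) = 1/(2*A)
W(0, t)*(-47) - 30 = ((½)/(-24))*(-47) - 30 = ((½)*(-1/24))*(-47) - 30 = -1/48*(-47) - 30 = 47/48 - 30 = -1393/48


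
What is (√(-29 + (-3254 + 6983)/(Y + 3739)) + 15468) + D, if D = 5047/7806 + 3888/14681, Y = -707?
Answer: 1772735481383/114599886 + I*√63822842/1516 ≈ 15469.0 + 5.2697*I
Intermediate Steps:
D = 104444735/114599886 (D = 5047*(1/7806) + 3888*(1/14681) = 5047/7806 + 3888/14681 = 104444735/114599886 ≈ 0.91139)
(√(-29 + (-3254 + 6983)/(Y + 3739)) + 15468) + D = (√(-29 + (-3254 + 6983)/(-707 + 3739)) + 15468) + 104444735/114599886 = (√(-29 + 3729/3032) + 15468) + 104444735/114599886 = (√(-84199/3032) + 15468) + 104444735/114599886 = (I*√63822842/1516 + 15468) + 104444735/114599886 = (15468 + I*√63822842/1516) + 104444735/114599886 = 1772735481383/114599886 + I*√63822842/1516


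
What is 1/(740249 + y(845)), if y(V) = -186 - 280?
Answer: 1/739783 ≈ 1.3517e-6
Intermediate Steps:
y(V) = -466
1/(740249 + y(845)) = 1/(740249 - 466) = 1/739783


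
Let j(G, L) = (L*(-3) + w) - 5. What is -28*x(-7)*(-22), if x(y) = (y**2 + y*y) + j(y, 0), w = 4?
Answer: 59752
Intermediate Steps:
j(G, L) = -1 - 3*L (j(G, L) = (L*(-3) + 4) - 5 = (-3*L + 4) - 5 = (4 - 3*L) - 5 = -1 - 3*L)
x(y) = -1 + 2*y**2 (x(y) = (y**2 + y*y) + (-1 - 3*0) = (y**2 + y**2) + (-1 + 0) = 2*y**2 - 1 = -1 + 2*y**2)
-28*x(-7)*(-22) = -28*(-1 + 2*(-7)**2)*(-22) = -28*(-1 + 2*49)*(-22) = -28*(-1 + 98)*(-22) = -28*97*(-22) = -2716*(-22) = 59752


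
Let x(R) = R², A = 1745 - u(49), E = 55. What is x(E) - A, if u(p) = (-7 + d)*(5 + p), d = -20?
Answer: -178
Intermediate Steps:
u(p) = -135 - 27*p (u(p) = (-7 - 20)*(5 + p) = -27*(5 + p) = -135 - 27*p)
A = 3203 (A = 1745 - (-135 - 27*49) = 1745 - (-135 - 1323) = 1745 - 1*(-1458) = 1745 + 1458 = 3203)
x(E) - A = 55² - 1*3203 = 3025 - 3203 = -178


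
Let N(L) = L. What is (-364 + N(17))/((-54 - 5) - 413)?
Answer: 347/472 ≈ 0.73517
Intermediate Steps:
(-364 + N(17))/((-54 - 5) - 413) = (-364 + 17)/((-54 - 5) - 413) = -347/(-59 - 413) = -347/(-472) = -347*(-1/472) = 347/472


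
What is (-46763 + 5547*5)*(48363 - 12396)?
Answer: -684380076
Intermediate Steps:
(-46763 + 5547*5)*(48363 - 12396) = (-46763 + 27735)*35967 = -19028*35967 = -684380076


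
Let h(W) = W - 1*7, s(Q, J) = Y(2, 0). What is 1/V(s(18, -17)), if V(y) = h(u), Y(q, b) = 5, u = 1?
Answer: -⅙ ≈ -0.16667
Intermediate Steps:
s(Q, J) = 5
h(W) = -7 + W (h(W) = W - 7 = -7 + W)
V(y) = -6 (V(y) = -7 + 1 = -6)
1/V(s(18, -17)) = 1/(-6) = -⅙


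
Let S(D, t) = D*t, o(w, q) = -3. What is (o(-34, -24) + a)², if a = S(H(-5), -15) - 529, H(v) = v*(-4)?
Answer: 692224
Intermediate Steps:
H(v) = -4*v
a = -829 (a = -4*(-5)*(-15) - 529 = 20*(-15) - 529 = -300 - 529 = -829)
(o(-34, -24) + a)² = (-3 - 829)² = (-832)² = 692224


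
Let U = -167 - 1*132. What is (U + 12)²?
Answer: 82369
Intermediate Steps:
U = -299 (U = -167 - 132 = -299)
(U + 12)² = (-299 + 12)² = (-287)² = 82369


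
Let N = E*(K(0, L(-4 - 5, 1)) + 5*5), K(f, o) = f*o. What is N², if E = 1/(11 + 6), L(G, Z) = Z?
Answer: 625/289 ≈ 2.1626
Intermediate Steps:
E = 1/17 ≈ 0.058824
N = 25/17 (N = (0*1 + 5*5)/17 = (0 + 25)/17 = (1/17)*25 = 25/17 ≈ 1.4706)
N² = (25/17)² = 625/289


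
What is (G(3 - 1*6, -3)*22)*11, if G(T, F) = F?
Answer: -726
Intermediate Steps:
(G(3 - 1*6, -3)*22)*11 = -3*22*11 = -66*11 = -726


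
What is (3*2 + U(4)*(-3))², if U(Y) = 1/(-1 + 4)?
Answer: 25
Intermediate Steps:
U(Y) = ⅓ (U(Y) = 1/3 = ⅓)
(3*2 + U(4)*(-3))² = (3*2 + (⅓)*(-3))² = (6 - 1)² = 5² = 25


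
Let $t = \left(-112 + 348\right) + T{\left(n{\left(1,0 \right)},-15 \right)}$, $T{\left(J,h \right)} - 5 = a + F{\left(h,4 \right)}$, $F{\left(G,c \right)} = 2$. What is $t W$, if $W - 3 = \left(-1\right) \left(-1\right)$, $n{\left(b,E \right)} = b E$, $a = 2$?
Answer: $980$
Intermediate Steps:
$n{\left(b,E \right)} = E b$
$T{\left(J,h \right)} = 9$ ($T{\left(J,h \right)} = 5 + \left(2 + 2\right) = 5 + 4 = 9$)
$W = 4$ ($W = 3 - -1 = 3 + 1 = 4$)
$t = 245$ ($t = \left(-112 + 348\right) + 9 = 236 + 9 = 245$)
$t W = 245 \cdot 4 = 980$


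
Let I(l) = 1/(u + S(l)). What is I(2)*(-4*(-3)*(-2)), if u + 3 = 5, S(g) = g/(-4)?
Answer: -16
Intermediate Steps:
S(g) = -g/4 (S(g) = g*(-¼) = -g/4)
u = 2 (u = -3 + 5 = 2)
I(l) = 1/(2 - l/4)
I(2)*(-4*(-3)*(-2)) = (-4/(-8 + 2))*(-4*(-3)*(-2)) = (-4/(-6))*(12*(-2)) = -4*(-⅙)*(-24) = (⅔)*(-24) = -16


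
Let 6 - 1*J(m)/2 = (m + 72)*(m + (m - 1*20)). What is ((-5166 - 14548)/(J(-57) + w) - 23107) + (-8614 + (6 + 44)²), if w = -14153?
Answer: -295726027/10121 ≈ -29219.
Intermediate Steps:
J(m) = 12 - 2*(-20 + 2*m)*(72 + m) (J(m) = 12 - 2*(m + 72)*(m + (m - 1*20)) = 12 - 2*(72 + m)*(m + (m - 20)) = 12 - 2*(72 + m)*(m + (-20 + m)) = 12 - 2*(72 + m)*(-20 + 2*m) = 12 - 2*(-20 + 2*m)*(72 + m))
((-5166 - 14548)/(J(-57) + w) - 23107) + (-8614 + (6 + 44)²) = ((-5166 - 14548)/((2892 - 248*(-57) - 4*(-57)²) - 14153) - 23107) + (-8614 + (6 + 44)²) = (-19714/((2892 + 14136 - 4*3249) - 14153) - 23107) + (-8614 + 50²) = (-19714/((2892 + 14136 - 12996) - 14153) - 23107) + (-8614 + 2500) = (-19714/(4032 - 14153) - 23107) - 6114 = (-19714/(-10121) - 23107) - 6114 = (-19714*(-1/10121) - 23107) - 6114 = (19714/10121 - 23107) - 6114 = -233846233/10121 - 6114 = -295726027/10121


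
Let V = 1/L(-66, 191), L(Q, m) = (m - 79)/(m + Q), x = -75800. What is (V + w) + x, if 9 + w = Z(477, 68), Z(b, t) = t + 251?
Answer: -8454755/112 ≈ -75489.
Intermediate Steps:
Z(b, t) = 251 + t
w = 310 (w = -9 + (251 + 68) = -9 + 319 = 310)
L(Q, m) = (-79 + m)/(Q + m)
V = 125/112 (V = 1/((-79 + 191)/(-66 + 191)) = 1/(112/125) = 125/112 ≈ 1.1161)
(V + w) + x = (125/112 + 310) - 75800 = 34845/112 - 75800 = -8454755/112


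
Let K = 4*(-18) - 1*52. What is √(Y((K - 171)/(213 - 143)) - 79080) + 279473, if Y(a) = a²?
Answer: 279473 + I*√15496199/14 ≈ 2.7947e+5 + 281.18*I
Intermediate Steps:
K = -124 (K = -72 - 52 = -124)
√(Y((K - 171)/(213 - 143)) - 79080) + 279473 = √(((-124 - 171)/(213 - 143))² - 79080) + 279473 = √((-295/70)² - 79080) + 279473 = √((-295*1/70)² - 79080) + 279473 = √((-59/14)² - 79080) + 279473 = √(3481/196 - 79080) + 279473 = √(-15496199/196) + 279473 = I*√15496199/14 + 279473 = 279473 + I*√15496199/14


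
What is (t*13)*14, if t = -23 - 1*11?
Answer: -6188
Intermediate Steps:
t = -34 (t = -23 - 11 = -34)
(t*13)*14 = -34*13*14 = -442*14 = -6188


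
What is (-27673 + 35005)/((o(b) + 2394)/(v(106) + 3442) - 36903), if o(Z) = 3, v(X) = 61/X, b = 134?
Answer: -891847372/4488710119 ≈ -0.19869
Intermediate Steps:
(-27673 + 35005)/((o(b) + 2394)/(v(106) + 3442) - 36903) = (-27673 + 35005)/((3 + 2394)/(61/106 + 3442) - 36903) = 7332/(2397/(61*(1/106) + 3442) - 36903) = 7332/(2397/(61/106 + 3442) - 36903) = 7332/(2397/(364913/106) - 36903) = 7332/(2397*(106/364913) - 36903) = 7332/(254082/364913 - 36903) = 7332/(-13466130357/364913) = 7332*(-364913/13466130357) = -891847372/4488710119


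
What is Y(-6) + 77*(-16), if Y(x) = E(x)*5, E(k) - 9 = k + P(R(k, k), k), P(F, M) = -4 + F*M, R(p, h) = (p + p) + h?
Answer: -697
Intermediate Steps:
R(p, h) = h + 2*p (R(p, h) = 2*p + h = h + 2*p)
E(k) = 5 + k + 3*k² (E(k) = 9 + (k + (-4 + (k + 2*k)*k)) = 9 + (k + (-4 + (3*k)*k)) = 9 + (k + (-4 + 3*k²)) = 9 + (-4 + k + 3*k²) = 5 + k + 3*k²)
Y(x) = 25 + 5*x + 15*x² (Y(x) = (5 + x + 3*x²)*5 = 25 + 5*x + 15*x²)
Y(-6) + 77*(-16) = (25 + 5*(-6) + 15*(-6)²) + 77*(-16) = (25 - 30 + 15*36) - 1232 = (25 - 30 + 540) - 1232 = 535 - 1232 = -697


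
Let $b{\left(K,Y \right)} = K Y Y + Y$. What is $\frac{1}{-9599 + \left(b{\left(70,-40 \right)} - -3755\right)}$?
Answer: $\frac{1}{106116} \approx 9.4236 \cdot 10^{-6}$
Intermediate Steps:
$b{\left(K,Y \right)} = Y + K Y^{2}$ ($b{\left(K,Y \right)} = K Y^{2} + Y = Y + K Y^{2}$)
$\frac{1}{-9599 + \left(b{\left(70,-40 \right)} - -3755\right)} = \frac{1}{-9599 - \left(-3755 + 40 \left(1 + 70 \left(-40\right)\right)\right)} = \frac{1}{-9599 - \left(-3755 + 40 \left(1 - 2800\right)\right)} = \frac{1}{-9599 + \left(\left(-40\right) \left(-2799\right) + 3755\right)} = \frac{1}{-9599 + \left(111960 + 3755\right)} = \frac{1}{-9599 + 115715} = \frac{1}{106116}$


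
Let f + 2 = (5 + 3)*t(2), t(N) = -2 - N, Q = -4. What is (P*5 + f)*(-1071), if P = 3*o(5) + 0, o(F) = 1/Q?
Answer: 161721/4 ≈ 40430.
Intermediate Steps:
o(F) = -¼ (o(F) = 1/(-4) = -¼)
P = -¾ (P = 3*(-¼) + 0 = -¾ + 0 = -¾ ≈ -0.75000)
f = -34 (f = -2 + (5 + 3)*(-2 - 1*2) = -2 + 8*(-2 - 2) = -2 + 8*(-4) = -2 - 32 = -34)
(P*5 + f)*(-1071) = (-¾*5 - 34)*(-1071) = (-15/4 - 34)*(-1071) = -151/4*(-1071) = 161721/4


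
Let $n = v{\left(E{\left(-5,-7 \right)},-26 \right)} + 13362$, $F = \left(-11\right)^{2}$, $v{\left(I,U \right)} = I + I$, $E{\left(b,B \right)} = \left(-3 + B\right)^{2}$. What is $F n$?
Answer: $1641002$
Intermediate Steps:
$v{\left(I,U \right)} = 2 I$
$F = 121$
$n = 13562$ ($n = 2 \left(-3 - 7\right)^{2} + 13362 = 2 \left(-10\right)^{2} + 13362 = 2 \cdot 100 + 13362 = 200 + 13362 = 13562$)
$F n = 121 \cdot 13562 = 1641002$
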